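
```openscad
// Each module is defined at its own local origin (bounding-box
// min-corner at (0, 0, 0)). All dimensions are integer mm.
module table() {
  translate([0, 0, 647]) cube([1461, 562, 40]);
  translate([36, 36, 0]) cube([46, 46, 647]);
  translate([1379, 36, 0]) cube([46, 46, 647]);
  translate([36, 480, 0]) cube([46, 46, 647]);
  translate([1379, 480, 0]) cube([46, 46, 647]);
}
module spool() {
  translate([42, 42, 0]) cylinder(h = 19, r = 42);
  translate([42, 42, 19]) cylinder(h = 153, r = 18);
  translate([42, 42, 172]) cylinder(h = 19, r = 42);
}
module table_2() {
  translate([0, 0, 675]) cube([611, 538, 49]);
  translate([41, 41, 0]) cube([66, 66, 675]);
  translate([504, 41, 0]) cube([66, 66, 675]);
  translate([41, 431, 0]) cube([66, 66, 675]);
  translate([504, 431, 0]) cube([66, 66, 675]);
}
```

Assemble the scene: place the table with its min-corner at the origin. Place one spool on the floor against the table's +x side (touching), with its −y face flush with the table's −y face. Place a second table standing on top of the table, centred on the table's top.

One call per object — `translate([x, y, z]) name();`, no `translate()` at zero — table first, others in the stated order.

table();
translate([1461, 0, 0]) spool();
translate([425, 12, 687]) table_2();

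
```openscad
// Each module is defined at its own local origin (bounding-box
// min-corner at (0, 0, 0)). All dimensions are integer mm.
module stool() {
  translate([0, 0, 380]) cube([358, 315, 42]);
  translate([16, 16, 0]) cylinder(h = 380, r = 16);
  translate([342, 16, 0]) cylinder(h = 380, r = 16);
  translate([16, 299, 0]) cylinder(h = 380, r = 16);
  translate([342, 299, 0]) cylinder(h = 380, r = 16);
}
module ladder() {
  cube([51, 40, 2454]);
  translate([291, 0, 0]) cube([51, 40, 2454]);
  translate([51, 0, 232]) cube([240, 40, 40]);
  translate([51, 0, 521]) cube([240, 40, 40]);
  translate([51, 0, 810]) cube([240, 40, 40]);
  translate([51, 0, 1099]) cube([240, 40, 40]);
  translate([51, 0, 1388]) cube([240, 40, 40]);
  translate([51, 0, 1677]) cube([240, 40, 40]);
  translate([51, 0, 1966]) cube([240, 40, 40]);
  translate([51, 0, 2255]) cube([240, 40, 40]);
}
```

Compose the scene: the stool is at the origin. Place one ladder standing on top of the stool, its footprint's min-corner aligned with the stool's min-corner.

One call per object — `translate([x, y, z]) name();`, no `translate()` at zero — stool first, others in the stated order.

stool();
translate([0, 0, 422]) ladder();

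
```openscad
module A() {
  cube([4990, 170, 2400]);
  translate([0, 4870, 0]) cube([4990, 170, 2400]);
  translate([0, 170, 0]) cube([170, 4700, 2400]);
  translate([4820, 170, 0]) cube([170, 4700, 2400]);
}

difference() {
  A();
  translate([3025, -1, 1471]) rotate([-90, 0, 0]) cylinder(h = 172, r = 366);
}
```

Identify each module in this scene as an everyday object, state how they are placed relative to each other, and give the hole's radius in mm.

A is a house frame. The house frame has a circular hole through its front wall. The hole's radius is 366 mm.

The subtracted cylinder has r = 366 mm.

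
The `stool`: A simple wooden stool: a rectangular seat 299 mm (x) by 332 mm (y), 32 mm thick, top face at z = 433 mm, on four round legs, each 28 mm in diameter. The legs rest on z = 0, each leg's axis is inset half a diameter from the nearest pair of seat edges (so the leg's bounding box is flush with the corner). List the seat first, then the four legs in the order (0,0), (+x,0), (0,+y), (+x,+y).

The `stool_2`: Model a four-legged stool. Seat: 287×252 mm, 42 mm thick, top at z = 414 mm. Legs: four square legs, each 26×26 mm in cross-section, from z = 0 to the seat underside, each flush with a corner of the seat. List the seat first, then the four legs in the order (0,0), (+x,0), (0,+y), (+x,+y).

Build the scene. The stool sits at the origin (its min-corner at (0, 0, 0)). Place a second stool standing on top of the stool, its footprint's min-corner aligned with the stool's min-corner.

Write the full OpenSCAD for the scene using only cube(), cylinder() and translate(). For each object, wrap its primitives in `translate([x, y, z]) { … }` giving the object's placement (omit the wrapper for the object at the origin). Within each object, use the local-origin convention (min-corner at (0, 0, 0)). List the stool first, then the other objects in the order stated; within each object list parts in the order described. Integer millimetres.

translate([0, 0, 401]) cube([299, 332, 32]);
translate([14, 14, 0]) cylinder(h = 401, r = 14);
translate([285, 14, 0]) cylinder(h = 401, r = 14);
translate([14, 318, 0]) cylinder(h = 401, r = 14);
translate([285, 318, 0]) cylinder(h = 401, r = 14);
translate([0, 0, 433]) {
  translate([0, 0, 372]) cube([287, 252, 42]);
  cube([26, 26, 372]);
  translate([261, 0, 0]) cube([26, 26, 372]);
  translate([0, 226, 0]) cube([26, 26, 372]);
  translate([261, 226, 0]) cube([26, 26, 372]);
}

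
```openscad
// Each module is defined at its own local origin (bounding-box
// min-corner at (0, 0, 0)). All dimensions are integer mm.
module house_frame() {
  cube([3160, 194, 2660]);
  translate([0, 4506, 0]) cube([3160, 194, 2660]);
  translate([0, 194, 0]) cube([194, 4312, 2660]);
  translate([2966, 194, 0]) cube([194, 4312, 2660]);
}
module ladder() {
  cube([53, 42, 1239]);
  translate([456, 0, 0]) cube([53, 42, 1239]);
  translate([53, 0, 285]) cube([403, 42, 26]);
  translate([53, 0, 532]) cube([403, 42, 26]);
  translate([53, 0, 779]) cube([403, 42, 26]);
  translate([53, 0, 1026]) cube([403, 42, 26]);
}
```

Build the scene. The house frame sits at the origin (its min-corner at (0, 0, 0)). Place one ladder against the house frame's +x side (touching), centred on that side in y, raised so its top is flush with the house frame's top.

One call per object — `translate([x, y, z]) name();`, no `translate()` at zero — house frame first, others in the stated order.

house_frame();
translate([3160, 2329, 1421]) ladder();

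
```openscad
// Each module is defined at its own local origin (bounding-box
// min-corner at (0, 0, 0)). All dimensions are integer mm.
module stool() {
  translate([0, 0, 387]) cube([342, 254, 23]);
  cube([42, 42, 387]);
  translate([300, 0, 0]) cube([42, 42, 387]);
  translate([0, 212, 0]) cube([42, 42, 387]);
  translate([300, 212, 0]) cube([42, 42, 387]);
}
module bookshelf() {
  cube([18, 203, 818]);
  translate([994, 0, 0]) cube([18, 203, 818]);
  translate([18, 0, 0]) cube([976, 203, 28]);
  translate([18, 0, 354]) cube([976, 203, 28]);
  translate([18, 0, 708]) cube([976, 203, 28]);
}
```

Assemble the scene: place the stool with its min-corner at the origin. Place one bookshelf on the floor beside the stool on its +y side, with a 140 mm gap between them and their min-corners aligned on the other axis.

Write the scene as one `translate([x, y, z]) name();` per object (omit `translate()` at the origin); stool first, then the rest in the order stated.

stool();
translate([0, 394, 0]) bookshelf();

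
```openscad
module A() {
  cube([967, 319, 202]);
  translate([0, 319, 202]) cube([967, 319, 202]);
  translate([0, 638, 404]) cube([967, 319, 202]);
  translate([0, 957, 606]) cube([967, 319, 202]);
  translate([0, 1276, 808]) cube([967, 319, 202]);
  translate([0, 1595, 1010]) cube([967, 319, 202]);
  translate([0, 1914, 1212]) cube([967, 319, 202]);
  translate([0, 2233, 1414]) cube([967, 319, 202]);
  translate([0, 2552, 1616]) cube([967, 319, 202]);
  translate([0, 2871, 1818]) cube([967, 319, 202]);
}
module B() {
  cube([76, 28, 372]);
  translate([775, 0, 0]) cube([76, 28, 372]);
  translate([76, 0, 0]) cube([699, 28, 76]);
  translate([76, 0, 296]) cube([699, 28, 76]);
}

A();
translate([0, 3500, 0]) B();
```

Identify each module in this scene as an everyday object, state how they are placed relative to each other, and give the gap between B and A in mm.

A is a staircase. B is a picture frame. The picture frame is on the floor beside the staircase on its +y side. The gap between the picture frame and the staircase is 310 mm.

The picture frame's nearest face is 310 mm from the staircase's +y face.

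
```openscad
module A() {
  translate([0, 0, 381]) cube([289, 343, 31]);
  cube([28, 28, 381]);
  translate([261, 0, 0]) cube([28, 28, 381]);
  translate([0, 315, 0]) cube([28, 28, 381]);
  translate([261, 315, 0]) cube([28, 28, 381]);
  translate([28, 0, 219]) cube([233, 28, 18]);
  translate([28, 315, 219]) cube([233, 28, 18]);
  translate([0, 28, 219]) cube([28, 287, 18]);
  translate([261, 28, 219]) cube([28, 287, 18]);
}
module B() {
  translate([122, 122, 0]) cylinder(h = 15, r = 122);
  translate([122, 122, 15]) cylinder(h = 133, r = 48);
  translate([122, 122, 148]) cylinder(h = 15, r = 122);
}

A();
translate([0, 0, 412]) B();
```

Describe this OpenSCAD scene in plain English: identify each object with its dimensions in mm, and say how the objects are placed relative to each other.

A is a four-legged stool. The seat is 289×343 mm, 31 mm thick, top at z = 412 mm. It stands on four square legs, each 28×28 mm in cross-section, from z = 0 to the seat underside, each flush with a corner of the seat. Four stretchers, 28 mm wide and 18 mm tall, connect adjacent legs with their undersides at z = 219 mm, each running between the inner faces of the legs it joins and aligned with the legs' outer faces on the other axis.

B is a spool: two coaxial disc flanges of radius 122 mm and thickness 15 mm, joined by a core cylinder of radius 48 mm and height 133 mm. The lower flange rests on z = 0 and the three cylinders share a vertical axis.

The spool is on top of the stool.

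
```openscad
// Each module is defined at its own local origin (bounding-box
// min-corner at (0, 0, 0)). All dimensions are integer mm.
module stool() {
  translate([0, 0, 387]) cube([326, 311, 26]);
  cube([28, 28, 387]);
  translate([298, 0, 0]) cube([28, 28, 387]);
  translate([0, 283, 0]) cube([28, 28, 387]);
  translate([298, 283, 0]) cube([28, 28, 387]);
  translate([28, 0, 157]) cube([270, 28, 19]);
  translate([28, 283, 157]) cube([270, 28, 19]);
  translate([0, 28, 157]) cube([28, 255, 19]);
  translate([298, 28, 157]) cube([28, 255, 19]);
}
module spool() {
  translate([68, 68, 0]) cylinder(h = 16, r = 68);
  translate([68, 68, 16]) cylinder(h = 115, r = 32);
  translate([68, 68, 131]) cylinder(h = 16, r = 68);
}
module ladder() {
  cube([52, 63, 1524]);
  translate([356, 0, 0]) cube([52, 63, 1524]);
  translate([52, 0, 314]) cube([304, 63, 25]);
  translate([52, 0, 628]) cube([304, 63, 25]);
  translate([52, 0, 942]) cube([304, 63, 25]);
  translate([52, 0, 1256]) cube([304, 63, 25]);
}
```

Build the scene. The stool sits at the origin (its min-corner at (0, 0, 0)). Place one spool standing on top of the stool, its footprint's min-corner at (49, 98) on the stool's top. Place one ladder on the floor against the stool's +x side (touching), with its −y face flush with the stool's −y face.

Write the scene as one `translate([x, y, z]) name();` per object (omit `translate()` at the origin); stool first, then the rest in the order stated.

stool();
translate([49, 98, 413]) spool();
translate([326, 0, 0]) ladder();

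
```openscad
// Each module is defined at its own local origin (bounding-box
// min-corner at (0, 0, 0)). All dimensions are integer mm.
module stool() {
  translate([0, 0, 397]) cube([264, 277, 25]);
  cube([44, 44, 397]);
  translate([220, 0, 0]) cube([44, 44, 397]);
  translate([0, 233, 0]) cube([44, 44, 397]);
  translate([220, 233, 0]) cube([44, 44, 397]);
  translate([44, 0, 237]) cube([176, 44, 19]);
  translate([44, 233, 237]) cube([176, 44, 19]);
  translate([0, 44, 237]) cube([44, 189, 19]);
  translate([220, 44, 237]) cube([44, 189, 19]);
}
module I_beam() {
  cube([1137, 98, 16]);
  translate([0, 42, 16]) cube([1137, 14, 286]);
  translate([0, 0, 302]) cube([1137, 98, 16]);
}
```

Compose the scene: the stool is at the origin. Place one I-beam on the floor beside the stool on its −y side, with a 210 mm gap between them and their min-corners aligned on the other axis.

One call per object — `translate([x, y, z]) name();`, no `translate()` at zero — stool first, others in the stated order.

stool();
translate([0, -308, 0]) I_beam();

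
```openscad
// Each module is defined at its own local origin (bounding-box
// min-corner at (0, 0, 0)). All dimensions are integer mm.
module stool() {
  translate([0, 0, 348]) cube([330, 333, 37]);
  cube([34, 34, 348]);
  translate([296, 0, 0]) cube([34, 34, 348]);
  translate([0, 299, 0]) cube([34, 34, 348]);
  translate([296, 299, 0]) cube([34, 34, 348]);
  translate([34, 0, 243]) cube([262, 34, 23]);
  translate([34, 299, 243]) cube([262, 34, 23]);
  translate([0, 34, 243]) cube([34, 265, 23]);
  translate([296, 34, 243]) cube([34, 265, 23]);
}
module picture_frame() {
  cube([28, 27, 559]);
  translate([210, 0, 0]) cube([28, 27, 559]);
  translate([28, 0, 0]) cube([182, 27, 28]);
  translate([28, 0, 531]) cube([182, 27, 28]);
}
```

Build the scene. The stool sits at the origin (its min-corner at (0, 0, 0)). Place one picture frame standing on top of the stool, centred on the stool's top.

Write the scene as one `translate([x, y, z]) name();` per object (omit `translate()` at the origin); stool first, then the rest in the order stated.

stool();
translate([46, 153, 385]) picture_frame();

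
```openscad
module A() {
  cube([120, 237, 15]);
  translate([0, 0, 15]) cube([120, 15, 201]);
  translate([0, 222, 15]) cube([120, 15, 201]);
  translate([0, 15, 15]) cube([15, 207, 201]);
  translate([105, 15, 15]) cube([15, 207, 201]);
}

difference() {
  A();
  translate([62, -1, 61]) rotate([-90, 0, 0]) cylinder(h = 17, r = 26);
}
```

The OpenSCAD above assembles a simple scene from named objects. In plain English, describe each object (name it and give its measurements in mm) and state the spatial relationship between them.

A is an open-topped rectangular box: outside dimensions 120×237×216 mm, with a uniform wall and base thickness of 15 mm. The base is a full 120×237 slab on the floor; four walls sit on top of the base. The front and back walls (the −y and +y sides) span the full width; the two side walls fit between them.

The open box has a circular hole of radius 26 mm through its front wall, centred at (x = 62, z = 61).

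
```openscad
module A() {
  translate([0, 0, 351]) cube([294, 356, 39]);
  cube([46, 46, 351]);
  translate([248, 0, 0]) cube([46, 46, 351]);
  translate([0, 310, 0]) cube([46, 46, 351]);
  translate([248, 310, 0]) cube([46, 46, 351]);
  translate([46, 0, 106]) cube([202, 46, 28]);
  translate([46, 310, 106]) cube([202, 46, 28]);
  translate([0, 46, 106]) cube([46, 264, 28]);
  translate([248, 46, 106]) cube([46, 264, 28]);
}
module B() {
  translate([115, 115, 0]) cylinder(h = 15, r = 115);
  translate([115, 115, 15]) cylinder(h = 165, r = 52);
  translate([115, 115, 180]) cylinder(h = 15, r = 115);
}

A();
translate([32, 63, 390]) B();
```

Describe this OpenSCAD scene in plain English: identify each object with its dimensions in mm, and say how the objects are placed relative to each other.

A is a four-legged stool. The seat is a 294×356×39 mm slab whose top surface is at z = 390 mm; four square legs, each 46×46 mm in cross-section, run from the floor (z = 0) to the underside of the seat, each flush with a corner of the seat. Four stretchers, 46 mm wide and 28 mm tall, connect adjacent legs with their undersides at z = 106 mm, each running between the inner faces of the legs it joins and aligned with the legs' outer faces on the other axis.

B is a spool: two coaxial disc flanges of radius 115 mm and thickness 15 mm, joined by a core cylinder of radius 52 mm and height 165 mm. The lower flange rests on z = 0 and the three cylinders share a vertical axis.

The spool is on top of the stool, centred.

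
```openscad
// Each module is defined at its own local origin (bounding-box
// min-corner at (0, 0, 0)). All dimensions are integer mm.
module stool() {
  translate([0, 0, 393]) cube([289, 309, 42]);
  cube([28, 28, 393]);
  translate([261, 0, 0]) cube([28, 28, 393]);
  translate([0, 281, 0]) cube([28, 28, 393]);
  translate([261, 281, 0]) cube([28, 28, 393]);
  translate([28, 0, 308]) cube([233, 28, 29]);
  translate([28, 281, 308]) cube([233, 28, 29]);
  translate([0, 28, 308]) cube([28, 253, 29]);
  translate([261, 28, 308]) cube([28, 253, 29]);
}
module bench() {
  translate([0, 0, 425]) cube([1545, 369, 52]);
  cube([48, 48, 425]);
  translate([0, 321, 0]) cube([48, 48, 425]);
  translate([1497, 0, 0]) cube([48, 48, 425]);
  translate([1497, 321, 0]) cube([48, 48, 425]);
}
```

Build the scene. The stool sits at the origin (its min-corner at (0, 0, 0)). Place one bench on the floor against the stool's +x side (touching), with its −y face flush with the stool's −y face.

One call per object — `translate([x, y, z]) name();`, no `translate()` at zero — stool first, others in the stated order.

stool();
translate([289, 0, 0]) bench();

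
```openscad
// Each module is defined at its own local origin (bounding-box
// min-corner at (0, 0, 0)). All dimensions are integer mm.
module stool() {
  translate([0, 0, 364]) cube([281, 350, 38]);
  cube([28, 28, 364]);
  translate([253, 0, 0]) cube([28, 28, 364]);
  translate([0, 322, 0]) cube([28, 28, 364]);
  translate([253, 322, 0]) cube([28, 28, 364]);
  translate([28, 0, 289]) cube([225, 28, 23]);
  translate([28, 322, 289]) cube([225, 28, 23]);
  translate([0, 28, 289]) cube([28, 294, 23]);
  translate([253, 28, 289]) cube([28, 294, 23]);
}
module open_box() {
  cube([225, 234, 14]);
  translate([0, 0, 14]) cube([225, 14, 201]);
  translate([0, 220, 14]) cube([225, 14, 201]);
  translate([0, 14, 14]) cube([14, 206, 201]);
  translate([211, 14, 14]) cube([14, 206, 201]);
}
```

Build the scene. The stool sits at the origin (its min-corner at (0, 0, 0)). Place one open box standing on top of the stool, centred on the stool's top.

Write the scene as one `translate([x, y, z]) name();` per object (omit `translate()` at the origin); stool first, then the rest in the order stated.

stool();
translate([28, 58, 402]) open_box();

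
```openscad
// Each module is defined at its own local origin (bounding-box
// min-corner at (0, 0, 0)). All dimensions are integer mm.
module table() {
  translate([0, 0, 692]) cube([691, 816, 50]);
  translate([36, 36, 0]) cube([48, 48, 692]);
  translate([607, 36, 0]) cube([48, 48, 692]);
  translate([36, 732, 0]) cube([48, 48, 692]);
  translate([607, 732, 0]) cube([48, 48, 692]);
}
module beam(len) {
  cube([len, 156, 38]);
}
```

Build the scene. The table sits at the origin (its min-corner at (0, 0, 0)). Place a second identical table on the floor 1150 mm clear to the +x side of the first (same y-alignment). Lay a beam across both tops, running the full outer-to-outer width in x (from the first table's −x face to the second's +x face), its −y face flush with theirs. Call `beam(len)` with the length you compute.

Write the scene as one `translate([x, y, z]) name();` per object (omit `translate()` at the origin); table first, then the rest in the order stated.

table();
translate([1841, 0, 0]) table();
translate([0, 0, 742]) beam(2532);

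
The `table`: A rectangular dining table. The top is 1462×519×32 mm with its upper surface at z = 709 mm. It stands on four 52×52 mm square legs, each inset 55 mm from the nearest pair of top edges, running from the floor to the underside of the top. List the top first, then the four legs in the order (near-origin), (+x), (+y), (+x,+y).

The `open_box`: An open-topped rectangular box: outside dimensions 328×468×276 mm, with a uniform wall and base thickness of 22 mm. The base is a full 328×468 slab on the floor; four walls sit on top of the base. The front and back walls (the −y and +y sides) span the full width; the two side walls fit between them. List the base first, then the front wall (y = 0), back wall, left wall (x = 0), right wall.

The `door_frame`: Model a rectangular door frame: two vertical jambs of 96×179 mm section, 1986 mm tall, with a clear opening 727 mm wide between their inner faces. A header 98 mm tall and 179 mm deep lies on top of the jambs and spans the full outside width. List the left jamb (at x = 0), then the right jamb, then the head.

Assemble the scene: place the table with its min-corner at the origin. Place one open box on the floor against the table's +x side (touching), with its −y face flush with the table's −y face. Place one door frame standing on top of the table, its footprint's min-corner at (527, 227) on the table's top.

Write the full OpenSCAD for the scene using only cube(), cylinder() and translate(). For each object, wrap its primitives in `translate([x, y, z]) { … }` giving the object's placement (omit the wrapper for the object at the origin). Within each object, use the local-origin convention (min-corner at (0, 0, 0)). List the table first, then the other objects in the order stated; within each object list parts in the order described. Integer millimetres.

translate([0, 0, 677]) cube([1462, 519, 32]);
translate([55, 55, 0]) cube([52, 52, 677]);
translate([1355, 55, 0]) cube([52, 52, 677]);
translate([55, 412, 0]) cube([52, 52, 677]);
translate([1355, 412, 0]) cube([52, 52, 677]);
translate([1462, 0, 0]) {
  cube([328, 468, 22]);
  translate([0, 0, 22]) cube([328, 22, 254]);
  translate([0, 446, 22]) cube([328, 22, 254]);
  translate([0, 22, 22]) cube([22, 424, 254]);
  translate([306, 22, 22]) cube([22, 424, 254]);
}
translate([527, 227, 709]) {
  cube([96, 179, 1986]);
  translate([823, 0, 0]) cube([96, 179, 1986]);
  translate([0, 0, 1986]) cube([919, 179, 98]);
}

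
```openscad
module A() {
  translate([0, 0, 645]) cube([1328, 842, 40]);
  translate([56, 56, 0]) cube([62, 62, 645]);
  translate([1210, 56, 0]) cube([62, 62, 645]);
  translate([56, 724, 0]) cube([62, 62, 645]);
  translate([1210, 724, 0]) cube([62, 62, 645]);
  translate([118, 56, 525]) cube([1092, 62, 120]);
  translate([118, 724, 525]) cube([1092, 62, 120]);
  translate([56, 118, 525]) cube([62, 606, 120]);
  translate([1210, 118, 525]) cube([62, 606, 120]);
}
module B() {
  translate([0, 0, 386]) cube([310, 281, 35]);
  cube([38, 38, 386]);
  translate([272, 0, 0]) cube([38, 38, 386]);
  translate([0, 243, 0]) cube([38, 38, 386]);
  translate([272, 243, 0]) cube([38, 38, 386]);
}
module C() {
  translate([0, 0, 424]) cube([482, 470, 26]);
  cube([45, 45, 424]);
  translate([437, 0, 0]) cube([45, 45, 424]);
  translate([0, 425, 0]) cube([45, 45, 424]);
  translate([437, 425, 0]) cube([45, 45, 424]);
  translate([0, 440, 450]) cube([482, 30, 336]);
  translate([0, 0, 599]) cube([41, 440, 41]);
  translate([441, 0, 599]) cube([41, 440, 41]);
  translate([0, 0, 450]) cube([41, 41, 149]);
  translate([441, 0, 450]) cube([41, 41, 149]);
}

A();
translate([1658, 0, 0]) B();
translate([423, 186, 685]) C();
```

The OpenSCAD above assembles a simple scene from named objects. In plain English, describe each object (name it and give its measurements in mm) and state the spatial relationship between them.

A is a rectangular dining table. The top is 1328×842×40 mm with its upper surface at z = 685 mm. It stands on four 62×62 mm square legs, each inset 56 mm from the nearest pair of top edges, running from the floor to the underside of the top. Four apron rails, 62 mm thick and 120 mm tall, run between adjacent legs with their top edges flush with the underside of the top and their outer faces flush with the legs' outer faces.

B is a four-legged stool. The seat is 310×281 mm, 35 mm thick, top at z = 421 mm. It stands on four square legs, each 38×38 mm in cross-section, from z = 0 to the seat underside, each flush with a corner of the seat.

C is a chair: 482×470 mm seat, 26 mm thick, top at z = 450 mm, on four 45 mm square corner legs flush with the seat edges. A 30 mm thick backrest slab spans the full seat width, extending 336 mm above the seat top, its back face flush with the seat's +y edge. Two armrests of 41×41 mm section run along each side from the seat's front edge to the front of the backrest, top faces 190 mm above the seat top and outer faces flush with the seat's x-edges; a 41×41 mm post under the front of each armrest stands on the seat at the front corner.

The stool is on the floor beside the table on its +x side. The chair is on top of the table, centred.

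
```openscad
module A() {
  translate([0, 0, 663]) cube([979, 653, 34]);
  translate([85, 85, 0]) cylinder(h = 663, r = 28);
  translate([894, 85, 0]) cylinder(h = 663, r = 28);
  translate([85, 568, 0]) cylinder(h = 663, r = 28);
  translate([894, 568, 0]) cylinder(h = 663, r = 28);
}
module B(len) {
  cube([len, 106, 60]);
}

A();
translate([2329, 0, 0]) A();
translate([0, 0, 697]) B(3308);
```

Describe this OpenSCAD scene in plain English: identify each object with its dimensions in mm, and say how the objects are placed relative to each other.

A is a table: top 979 mm (x) × 653 mm (y), 34 mm thick, upper face at z = 697 mm, on four round legs of 56 mm diameter, each leg's bounding box inset 57 mm from the nearest pair of top edges, running from z = 0 to the bottom of the top.

B is a rectangular beam 3308 mm long (x), 106 mm deep (y), 60 mm thick (z).

The beam spans the tops of two tables placed 1350 mm apart, resting at z = 697 mm.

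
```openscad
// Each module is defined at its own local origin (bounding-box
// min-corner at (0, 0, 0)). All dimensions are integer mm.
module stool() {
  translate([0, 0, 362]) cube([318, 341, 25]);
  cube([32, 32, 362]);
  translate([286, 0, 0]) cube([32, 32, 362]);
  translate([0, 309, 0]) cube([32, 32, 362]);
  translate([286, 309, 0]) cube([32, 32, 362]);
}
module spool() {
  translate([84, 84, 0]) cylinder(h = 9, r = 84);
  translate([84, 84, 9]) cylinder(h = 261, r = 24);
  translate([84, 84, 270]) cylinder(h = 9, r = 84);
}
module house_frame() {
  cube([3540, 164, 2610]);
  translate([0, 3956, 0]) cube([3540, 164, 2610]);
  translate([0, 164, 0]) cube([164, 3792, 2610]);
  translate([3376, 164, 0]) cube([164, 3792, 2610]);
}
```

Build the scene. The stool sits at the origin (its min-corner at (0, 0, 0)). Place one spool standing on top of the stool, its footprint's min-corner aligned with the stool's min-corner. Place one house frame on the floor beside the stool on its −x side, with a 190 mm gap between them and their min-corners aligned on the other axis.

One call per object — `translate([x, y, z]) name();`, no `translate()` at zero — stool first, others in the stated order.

stool();
translate([0, 0, 387]) spool();
translate([-3730, 0, 0]) house_frame();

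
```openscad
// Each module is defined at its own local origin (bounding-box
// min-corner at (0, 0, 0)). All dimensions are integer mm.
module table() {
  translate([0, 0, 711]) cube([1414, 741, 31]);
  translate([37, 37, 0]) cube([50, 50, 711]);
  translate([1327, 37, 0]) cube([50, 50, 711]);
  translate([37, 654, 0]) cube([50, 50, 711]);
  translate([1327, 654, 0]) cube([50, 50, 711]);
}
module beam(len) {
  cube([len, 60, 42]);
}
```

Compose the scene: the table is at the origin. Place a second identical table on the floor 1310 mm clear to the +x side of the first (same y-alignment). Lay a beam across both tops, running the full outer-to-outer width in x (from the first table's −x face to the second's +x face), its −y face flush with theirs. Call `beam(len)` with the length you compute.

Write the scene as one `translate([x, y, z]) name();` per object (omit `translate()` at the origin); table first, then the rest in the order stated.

table();
translate([2724, 0, 0]) table();
translate([0, 0, 742]) beam(4138);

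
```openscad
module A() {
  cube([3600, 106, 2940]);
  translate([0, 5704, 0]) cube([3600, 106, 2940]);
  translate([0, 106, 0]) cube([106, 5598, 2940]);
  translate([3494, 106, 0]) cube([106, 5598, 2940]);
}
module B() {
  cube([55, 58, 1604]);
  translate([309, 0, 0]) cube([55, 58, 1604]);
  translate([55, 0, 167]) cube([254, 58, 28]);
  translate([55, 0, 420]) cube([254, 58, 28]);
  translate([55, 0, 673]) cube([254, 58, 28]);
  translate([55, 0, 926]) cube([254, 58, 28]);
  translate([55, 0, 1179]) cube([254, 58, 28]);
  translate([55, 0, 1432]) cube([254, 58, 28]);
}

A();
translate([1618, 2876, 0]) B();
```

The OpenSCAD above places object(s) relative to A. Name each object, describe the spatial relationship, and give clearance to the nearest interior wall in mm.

A is a house frame. B is a ladder. The ladder sits inside the house frame, centred. The clearance to the nearest interior wall is 1512 mm.

Clearances: x = 1512, y = 2770; minimum 1512 mm.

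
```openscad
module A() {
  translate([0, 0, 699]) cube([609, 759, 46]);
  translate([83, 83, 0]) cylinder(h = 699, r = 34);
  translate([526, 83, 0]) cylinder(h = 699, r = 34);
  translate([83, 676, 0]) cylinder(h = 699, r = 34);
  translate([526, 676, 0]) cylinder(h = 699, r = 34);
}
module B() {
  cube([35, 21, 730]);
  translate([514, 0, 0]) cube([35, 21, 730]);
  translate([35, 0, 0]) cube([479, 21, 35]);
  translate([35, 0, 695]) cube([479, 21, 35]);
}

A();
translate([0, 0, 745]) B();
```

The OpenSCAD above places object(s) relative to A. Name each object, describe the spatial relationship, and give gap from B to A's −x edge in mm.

The picture frame's min-x is at 0; the table's min-x is 0; gap = 0 mm.

A is a table. B is a picture frame. The picture frame is on top of the table. The gap from the picture frame to the table's −x edge is 0 mm.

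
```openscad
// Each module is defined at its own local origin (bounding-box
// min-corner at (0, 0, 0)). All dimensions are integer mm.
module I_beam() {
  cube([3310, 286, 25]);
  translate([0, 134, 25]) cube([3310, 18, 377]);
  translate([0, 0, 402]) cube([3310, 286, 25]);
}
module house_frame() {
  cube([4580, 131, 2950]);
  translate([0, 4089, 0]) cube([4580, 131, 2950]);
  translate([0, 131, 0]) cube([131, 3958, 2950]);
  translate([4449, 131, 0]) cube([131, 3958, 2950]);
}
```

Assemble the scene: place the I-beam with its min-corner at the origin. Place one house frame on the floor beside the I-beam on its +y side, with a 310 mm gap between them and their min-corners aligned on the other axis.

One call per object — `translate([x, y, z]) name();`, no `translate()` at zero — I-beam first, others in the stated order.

I_beam();
translate([0, 596, 0]) house_frame();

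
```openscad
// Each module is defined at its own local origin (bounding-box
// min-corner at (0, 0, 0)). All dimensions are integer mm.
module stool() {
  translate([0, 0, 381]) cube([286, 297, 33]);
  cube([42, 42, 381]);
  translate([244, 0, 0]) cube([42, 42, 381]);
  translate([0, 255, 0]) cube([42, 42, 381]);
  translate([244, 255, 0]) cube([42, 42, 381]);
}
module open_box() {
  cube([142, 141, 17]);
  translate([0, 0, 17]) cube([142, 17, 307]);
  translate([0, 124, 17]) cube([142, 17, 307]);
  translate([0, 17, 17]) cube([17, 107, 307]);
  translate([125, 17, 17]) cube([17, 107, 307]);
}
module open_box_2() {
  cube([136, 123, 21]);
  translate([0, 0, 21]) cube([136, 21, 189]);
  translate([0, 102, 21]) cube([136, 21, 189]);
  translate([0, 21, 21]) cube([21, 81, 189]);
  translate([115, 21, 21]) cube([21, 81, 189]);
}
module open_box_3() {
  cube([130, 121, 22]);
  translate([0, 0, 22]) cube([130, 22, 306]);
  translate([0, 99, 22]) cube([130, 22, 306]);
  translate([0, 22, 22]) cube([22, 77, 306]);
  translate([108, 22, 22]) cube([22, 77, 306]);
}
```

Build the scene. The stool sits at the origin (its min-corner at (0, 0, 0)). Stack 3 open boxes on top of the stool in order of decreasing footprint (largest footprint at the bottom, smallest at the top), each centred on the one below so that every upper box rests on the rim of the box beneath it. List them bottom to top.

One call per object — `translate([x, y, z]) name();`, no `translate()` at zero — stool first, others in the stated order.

stool();
translate([72, 78, 414]) open_box();
translate([75, 87, 738]) open_box_2();
translate([78, 88, 948]) open_box_3();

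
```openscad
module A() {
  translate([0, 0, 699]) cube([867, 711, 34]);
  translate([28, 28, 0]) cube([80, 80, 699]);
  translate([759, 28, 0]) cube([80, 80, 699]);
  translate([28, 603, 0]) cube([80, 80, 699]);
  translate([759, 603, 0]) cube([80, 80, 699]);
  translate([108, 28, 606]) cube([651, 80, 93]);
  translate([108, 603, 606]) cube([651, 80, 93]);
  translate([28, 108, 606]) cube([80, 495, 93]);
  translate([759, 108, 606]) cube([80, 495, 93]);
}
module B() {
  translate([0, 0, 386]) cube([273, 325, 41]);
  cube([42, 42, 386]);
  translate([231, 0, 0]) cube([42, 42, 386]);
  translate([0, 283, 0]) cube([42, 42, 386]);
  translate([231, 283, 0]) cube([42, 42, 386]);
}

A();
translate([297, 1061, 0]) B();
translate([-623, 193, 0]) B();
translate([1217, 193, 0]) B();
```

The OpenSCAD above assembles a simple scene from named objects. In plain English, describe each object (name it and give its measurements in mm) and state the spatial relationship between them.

A is a table with a 867×711 mm rectangular top, 34 mm thick, top surface at z = 733 mm, supported by four 80×80 mm square legs, each inset 28 mm from the nearest pair of top edges, running from the floor. Four apron rails, 80 mm thick and 93 mm tall, run between adjacent legs with their top edges flush with the underside of the top and their outer faces flush with the legs' outer faces.

B is a four-legged stool. The seat is 273×325 mm, 41 mm thick, top at z = 427 mm. It stands on four square legs, each 42×42 mm in cross-section, from z = 0 to the seat underside, each flush with a corner of the seat.

Three stools sit around the table at the +y, −x, +x sides.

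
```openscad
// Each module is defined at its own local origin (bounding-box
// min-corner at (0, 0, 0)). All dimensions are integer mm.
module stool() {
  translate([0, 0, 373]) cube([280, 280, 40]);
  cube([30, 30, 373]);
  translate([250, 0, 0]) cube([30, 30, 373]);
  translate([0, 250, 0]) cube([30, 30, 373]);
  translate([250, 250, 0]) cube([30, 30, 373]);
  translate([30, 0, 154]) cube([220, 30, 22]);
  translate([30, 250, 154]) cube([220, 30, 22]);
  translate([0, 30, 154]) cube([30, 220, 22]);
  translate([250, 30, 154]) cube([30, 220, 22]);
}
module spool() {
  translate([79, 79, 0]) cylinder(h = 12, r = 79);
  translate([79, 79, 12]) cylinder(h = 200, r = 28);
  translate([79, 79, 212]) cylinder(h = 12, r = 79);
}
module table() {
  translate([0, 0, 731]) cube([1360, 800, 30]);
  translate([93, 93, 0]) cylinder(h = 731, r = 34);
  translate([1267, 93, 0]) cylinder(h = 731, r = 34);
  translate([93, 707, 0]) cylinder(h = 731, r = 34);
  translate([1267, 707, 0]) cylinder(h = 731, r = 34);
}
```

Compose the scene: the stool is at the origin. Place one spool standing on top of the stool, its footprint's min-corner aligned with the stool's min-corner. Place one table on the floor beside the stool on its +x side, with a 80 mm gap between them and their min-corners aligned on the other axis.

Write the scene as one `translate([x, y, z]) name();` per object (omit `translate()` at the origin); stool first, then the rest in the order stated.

stool();
translate([0, 0, 413]) spool();
translate([360, 0, 0]) table();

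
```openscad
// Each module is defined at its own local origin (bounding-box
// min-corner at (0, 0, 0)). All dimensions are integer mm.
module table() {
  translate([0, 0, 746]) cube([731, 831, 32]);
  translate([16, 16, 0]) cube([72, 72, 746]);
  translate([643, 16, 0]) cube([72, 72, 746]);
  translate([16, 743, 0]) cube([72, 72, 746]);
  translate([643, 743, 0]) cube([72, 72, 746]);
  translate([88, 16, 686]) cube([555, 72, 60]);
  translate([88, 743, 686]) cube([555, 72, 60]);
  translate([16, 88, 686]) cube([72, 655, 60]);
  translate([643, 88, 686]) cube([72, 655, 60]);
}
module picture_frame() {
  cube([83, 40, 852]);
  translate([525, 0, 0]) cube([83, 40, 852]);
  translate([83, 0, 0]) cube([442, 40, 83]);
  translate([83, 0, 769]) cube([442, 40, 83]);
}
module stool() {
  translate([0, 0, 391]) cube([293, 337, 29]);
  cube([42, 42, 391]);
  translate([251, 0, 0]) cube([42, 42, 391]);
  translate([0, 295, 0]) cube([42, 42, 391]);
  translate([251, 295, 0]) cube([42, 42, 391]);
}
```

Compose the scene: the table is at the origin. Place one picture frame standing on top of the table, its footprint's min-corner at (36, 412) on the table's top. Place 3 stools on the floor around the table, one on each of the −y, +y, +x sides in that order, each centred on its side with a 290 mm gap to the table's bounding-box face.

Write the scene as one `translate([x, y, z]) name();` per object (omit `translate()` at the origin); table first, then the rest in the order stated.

table();
translate([36, 412, 778]) picture_frame();
translate([219, -627, 0]) stool();
translate([219, 1121, 0]) stool();
translate([1021, 247, 0]) stool();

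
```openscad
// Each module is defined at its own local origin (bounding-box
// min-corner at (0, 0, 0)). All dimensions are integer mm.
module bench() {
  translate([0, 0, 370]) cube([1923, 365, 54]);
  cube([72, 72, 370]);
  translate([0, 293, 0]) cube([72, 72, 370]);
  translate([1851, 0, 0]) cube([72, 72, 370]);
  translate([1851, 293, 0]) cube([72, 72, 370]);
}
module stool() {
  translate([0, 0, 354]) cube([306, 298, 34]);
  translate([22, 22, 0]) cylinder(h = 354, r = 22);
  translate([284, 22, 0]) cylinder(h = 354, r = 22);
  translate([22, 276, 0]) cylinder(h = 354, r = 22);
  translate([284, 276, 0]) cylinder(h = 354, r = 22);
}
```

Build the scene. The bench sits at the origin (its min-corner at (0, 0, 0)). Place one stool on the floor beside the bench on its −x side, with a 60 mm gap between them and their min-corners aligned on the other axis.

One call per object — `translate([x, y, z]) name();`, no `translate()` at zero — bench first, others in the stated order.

bench();
translate([-366, 0, 0]) stool();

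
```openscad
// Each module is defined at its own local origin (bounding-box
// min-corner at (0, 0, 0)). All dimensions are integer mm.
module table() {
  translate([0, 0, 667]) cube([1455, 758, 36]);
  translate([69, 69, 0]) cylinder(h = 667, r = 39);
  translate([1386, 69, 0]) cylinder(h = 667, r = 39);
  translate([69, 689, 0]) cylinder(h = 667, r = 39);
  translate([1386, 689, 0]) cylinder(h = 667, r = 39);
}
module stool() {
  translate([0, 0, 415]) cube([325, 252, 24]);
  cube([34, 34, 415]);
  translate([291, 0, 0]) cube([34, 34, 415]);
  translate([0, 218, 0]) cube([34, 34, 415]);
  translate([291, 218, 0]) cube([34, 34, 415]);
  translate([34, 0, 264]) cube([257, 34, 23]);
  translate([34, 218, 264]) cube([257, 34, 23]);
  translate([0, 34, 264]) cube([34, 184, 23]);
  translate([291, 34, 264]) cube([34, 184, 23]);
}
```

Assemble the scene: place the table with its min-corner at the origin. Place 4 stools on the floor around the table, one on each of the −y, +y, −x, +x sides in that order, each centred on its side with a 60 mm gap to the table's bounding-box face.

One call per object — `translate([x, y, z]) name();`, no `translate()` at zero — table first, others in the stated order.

table();
translate([565, -312, 0]) stool();
translate([565, 818, 0]) stool();
translate([-385, 253, 0]) stool();
translate([1515, 253, 0]) stool();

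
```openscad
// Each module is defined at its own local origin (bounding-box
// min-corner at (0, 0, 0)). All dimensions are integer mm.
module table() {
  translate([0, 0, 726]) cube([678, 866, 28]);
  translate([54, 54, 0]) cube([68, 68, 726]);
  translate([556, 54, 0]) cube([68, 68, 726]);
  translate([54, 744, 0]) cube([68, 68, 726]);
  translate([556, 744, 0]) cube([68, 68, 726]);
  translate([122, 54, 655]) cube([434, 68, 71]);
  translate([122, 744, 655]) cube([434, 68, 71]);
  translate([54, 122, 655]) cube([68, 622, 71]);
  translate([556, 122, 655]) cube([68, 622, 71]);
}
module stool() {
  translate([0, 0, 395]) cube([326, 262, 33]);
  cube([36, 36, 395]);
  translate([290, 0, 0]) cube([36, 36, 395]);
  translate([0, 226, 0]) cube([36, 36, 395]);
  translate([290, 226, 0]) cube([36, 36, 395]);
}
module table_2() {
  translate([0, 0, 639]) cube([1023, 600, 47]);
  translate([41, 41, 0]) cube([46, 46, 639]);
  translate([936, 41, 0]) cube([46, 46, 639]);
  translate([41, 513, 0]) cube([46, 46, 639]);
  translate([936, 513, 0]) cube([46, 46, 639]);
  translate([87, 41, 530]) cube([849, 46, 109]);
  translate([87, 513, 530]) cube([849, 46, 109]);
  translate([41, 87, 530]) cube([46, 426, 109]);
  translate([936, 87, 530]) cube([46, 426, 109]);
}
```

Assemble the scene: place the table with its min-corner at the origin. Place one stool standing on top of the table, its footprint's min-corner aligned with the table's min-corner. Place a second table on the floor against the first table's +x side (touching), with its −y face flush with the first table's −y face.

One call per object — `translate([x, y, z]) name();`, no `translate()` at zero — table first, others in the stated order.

table();
translate([0, 0, 754]) stool();
translate([678, 0, 0]) table_2();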